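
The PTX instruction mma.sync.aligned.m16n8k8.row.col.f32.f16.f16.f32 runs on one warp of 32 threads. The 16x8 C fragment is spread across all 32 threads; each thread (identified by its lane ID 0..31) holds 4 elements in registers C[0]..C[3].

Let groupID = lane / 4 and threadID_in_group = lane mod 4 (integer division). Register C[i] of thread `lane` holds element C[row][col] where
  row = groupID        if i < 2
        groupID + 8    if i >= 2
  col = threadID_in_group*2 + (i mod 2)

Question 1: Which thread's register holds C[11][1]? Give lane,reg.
r=11→G=3,rhi=1  c=1→T=0,p=1
L=3*4+0=12  i=1*2+1=3

12,3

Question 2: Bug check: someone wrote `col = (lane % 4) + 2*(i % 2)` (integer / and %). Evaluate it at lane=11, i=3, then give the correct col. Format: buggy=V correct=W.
`(lane % 4) + 2*(i % 2)`[11,3]=>5
lane 11: grp=2 (11/4), tig=3 (11%4)
i=3: r=2+8=10, c=3*2+1=7
col: 5 vs 7

buggy=5 correct=7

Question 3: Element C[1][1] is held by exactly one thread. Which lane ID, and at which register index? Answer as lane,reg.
r=1->g=1,rb=0  c=1->t=0,b0=1
L=1*4+0=4  i=0*2+1=1

4,1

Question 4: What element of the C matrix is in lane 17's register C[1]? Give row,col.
L=17⇒gr=17>>2=4, th=17&3=1
[1]⇒row 4+0=4  col 1·2+1=3

4,3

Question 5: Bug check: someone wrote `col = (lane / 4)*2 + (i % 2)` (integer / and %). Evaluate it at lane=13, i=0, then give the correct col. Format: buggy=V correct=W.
buggy=6 correct=2

`(lane / 4)*2 + (i % 2)`[13,0]⇒6
13: gr=3,th=1
[0] (3+0,1*2+0) = (3,2)
col: 6 vs 2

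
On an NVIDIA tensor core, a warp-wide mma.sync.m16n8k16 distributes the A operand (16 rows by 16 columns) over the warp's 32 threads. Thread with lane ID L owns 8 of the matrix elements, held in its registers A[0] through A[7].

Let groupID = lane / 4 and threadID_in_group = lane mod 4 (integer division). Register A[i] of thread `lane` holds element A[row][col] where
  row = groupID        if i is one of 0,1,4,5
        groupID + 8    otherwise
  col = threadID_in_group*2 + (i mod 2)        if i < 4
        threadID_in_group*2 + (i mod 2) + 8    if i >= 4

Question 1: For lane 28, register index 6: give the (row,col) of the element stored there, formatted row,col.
28: g=7,t=0
[6] (7+8,0*2+0+8) = (15,8)

15,8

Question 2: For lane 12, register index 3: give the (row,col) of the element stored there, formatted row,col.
12: gr=3,th=0
[3] (3+8,0*2+1+0) = (11,1)

11,1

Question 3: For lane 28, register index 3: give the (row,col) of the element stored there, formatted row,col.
lane 28: g=7 (28/4), t=0 (28%4)
i=3: r=7+8=15, c=0*2+1+0=1

15,1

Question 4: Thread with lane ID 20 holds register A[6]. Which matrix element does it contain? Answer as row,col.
20: gr=5,th=0
[6] (5+8,0*2+0+8) = (13,8)

13,8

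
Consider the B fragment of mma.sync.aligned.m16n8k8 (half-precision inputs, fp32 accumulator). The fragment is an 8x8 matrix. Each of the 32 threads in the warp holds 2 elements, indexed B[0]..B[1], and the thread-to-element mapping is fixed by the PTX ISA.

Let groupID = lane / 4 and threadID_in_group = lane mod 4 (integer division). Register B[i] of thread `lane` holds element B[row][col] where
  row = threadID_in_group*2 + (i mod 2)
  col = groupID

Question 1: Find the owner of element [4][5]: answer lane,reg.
c: 5->gid=5  r: 4->tid=2,i&1=0
L=5*4+2=22  i=0=0

22,0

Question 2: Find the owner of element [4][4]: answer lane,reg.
18,0

c=4→G=4  r=4→T=2,p=0
L=4*4+2=18  i=0=0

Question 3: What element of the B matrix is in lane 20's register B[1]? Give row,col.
1,5

lane 20: grp=5 (20/4), tig=0 (20%4)
i=1: r=0*2+1=1, c=grp=5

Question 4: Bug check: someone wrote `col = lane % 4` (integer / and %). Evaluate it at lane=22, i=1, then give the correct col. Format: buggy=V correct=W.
buggy=2 correct=5

`lane % 4`[22,1]->2
lane 22->22/4=5, 22 mod 4=2
i=1  r:2·2+1->5  c:5
col: 2 vs 5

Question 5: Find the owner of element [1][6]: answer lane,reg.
c=6⇒gr=6  r=1⇒th=0,odd=1
L=6*4+0=24  i=1=1

24,1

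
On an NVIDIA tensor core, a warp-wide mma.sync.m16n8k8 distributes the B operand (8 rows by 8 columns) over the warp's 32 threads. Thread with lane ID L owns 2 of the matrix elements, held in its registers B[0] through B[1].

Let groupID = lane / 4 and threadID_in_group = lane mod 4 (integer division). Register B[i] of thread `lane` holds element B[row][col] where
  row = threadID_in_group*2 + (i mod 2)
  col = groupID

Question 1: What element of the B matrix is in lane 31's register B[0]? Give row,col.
lane 31→31/4=7, 31 mod 4=3
i=0  r:2·3+0→6  c:7

6,7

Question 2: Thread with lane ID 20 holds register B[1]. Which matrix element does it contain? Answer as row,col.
L=20⇒gr=20>>2=5, th=20&3=0
[1]⇒row 0·2+1=1  col gr=5

1,5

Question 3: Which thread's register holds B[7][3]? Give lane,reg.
15,1

c: 3->gid=3  r: 7->tid=3,i&1=1
L=3*4+3=15  i=1=1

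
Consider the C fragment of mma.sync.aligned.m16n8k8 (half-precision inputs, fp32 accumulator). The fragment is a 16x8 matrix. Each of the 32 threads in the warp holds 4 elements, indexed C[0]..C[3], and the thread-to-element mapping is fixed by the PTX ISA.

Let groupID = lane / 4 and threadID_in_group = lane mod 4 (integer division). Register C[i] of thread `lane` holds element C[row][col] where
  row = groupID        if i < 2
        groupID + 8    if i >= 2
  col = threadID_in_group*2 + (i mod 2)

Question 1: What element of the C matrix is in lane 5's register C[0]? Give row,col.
L=5->gid=5>>2=1, tid=5&3=1
[0]->row 1+0=1  col 1·2+0=2

1,2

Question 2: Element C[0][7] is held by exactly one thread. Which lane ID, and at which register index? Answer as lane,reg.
3,1

r=0->g=0,rb=0  c=7->t=3,b0=1
L=0*4+3=3  i=0*2+1=1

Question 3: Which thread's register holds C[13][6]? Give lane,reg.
r=13⇒gr=5,Rb=1  c=6⇒th=3,odd=0
L=5*4+3=23  i=1*2+0=2

23,2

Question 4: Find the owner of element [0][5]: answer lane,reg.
r:0=>grp=0,rB=0  c:5=>tig=2,lo=1
L=0*4+2=2  i=0*2+1=1

2,1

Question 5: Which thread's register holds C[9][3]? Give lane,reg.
5,3

r=9->g=1,rb=1  c=3->t=1,b0=1
L=1*4+1=5  i=1*2+1=3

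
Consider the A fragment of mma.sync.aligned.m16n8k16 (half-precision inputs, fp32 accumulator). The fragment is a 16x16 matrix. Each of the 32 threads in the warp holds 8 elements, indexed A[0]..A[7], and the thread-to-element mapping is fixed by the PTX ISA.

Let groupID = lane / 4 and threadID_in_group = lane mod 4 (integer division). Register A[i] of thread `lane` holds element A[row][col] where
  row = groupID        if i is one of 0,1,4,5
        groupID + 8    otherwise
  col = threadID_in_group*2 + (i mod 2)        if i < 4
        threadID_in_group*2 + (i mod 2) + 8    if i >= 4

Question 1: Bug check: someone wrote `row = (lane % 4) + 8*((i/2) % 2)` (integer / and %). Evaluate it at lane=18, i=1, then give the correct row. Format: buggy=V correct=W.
buggy=2 correct=4

`(lane % 4) + 8*((i/2) % 2)`[18,1]=>2
18: grp=4,tig=2
[1] (4+0,2*2+1+0) = (4,5)
row: 2 vs 4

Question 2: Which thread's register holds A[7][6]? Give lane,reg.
31,0

r: 7->gid=7,r8=0  c: 6->c8=0,tid=3,i&1=0
L=7*4+3=31  i=0*4+0*2+0=0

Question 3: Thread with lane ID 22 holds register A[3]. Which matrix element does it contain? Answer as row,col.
22: g=5,t=2
[3] (5+8,2*2+1+0) = (13,5)

13,5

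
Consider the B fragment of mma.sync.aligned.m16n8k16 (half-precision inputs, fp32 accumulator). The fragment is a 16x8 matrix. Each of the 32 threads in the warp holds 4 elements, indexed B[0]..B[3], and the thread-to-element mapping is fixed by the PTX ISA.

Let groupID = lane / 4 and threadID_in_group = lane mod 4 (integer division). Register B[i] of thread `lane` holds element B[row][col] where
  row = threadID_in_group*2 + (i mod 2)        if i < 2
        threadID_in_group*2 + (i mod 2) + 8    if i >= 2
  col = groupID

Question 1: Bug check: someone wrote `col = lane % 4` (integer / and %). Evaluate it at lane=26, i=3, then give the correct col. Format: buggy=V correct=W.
buggy=2 correct=6

`lane % 4`[26,3]→2
lane 26→26/4=6, 26 mod 4=2
i=3  r:2·2+1+8→13  c:6
col: 2 vs 6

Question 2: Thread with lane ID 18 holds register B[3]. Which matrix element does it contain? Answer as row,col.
13,4

L=18=>grp=18>>2=4, tig=18&3=2
[3]=>row 2·2+1+8=13  col grp=4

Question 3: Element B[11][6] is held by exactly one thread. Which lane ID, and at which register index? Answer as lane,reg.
c: 6->gid=6  r: 11->r8=1,tid=1,i&1=1
L=6*4+1=25  i=1*2+1=3

25,3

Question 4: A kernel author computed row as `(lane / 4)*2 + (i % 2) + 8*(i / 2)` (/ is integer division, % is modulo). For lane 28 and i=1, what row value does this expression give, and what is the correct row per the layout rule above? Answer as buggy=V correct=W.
`(lane / 4)*2 + (i % 2) + 8*(i / 2)`[28,1]=>15
L=28=>grp=28>>2=7, tig=28&3=0
[1]=>row 0·2+1+0=1  col grp=7
row: 15 vs 1

buggy=15 correct=1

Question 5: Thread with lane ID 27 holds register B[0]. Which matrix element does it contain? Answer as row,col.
6,6

27: g=6,t=3
[0] (3*2+0+0,6) = (6,6)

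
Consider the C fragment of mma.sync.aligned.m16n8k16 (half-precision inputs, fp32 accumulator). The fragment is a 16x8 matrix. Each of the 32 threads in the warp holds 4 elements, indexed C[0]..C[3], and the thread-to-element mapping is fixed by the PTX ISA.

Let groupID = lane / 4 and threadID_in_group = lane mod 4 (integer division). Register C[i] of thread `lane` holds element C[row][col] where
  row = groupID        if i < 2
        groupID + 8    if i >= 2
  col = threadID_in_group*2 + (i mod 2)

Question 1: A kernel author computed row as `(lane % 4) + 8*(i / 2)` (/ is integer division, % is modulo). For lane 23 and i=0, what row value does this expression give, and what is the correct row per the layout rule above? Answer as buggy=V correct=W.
`(lane % 4) + 8*(i / 2)`[23,0]⇒3
23: gr=5,th=3
[0] (5+0,3*2+0) = (5,6)
row: 3 vs 5

buggy=3 correct=5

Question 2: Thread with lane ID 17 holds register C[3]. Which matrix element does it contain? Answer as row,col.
L=17->gid=17>>2=4, tid=17&3=1
[3]->row 4+8=12  col 1·2+1=3

12,3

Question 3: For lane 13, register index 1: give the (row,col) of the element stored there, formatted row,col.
lane 13→13/4=3, 13 mod 4=1
i=1  r:3+0→3  c:2·1+1→3

3,3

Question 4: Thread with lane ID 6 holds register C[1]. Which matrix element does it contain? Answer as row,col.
L=6=>grp=6>>2=1, tig=6&3=2
[1]=>row 1+0=1  col 2·2+1=5

1,5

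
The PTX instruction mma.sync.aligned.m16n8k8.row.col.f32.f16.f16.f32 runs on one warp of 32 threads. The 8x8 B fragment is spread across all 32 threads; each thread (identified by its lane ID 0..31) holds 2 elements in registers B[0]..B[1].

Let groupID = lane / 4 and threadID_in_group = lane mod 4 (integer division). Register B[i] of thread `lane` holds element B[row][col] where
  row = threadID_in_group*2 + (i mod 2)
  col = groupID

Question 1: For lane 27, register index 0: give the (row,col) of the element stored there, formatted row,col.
L=27->g=27>>2=6, t=27&3=3
[0]->row 3·2+0=6  col g=6

6,6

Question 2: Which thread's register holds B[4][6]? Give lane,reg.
26,0

c=6->g=6  r=4->t=2,b0=0
L=6*4+2=26  i=0=0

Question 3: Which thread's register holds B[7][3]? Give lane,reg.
c=3→G=3  r=7→T=3,p=1
L=3*4+3=15  i=1=1

15,1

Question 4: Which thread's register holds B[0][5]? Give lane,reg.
20,0

c=5⇒gr=5  r=0⇒th=0,odd=0
L=5*4+0=20  i=0=0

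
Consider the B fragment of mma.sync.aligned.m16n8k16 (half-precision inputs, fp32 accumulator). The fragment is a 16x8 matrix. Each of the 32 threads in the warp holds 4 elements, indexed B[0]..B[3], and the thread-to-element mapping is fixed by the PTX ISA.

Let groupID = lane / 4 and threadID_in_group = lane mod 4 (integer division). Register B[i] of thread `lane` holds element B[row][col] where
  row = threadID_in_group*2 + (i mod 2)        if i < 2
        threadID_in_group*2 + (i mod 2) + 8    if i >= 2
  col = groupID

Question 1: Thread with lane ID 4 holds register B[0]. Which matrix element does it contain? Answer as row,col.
4: gr=1,th=0
[0] (0*2+0+0,1) = (0,1)

0,1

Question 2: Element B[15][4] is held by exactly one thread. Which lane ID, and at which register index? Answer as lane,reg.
19,3

c=4→G=4  r=15→rhi=1,T=3,p=1
L=4*4+3=19  i=1*2+1=3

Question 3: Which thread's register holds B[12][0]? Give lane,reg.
c:0=>grp=0  r:12=>rB=1,tig=2,lo=0
L=0*4+2=2  i=1*2+0=2

2,2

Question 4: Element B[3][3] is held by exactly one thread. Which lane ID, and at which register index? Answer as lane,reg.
13,1

c=3->g=3  r=3->rb=0,t=1,b0=1
L=3*4+1=13  i=0*2+1=1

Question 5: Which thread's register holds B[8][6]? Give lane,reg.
c:6=>grp=6  r:8=>rB=1,tig=0,lo=0
L=6*4+0=24  i=1*2+0=2

24,2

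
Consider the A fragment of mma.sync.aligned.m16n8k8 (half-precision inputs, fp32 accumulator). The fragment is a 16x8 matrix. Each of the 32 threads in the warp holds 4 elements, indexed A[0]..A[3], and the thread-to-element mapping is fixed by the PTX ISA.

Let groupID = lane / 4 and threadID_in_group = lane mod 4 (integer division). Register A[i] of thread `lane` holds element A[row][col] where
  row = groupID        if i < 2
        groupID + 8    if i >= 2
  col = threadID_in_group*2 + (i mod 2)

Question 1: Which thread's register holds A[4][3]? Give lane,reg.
17,1

r: 4->gid=4,r8=0  c: 3->tid=1,i&1=1
L=4*4+1=17  i=0*2+1=1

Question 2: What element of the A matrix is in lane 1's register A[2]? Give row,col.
8,2

lane 1: gid=0 (1/4), tid=1 (1%4)
i=2: r=0+8=8, c=1*2+0=2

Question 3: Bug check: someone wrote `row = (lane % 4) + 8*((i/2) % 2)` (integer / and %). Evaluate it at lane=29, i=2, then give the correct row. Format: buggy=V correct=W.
buggy=9 correct=15

`(lane % 4) + 8*((i/2) % 2)`[29,2]→9
29: G=7,T=1
[2] (7+8,1*2+0) = (15,2)
row: 9 vs 15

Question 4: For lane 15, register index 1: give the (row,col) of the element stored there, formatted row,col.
lane 15=>15/4=3, 15 mod 4=3
i=1  r:3+0=>3  c:2·3+1=>7

3,7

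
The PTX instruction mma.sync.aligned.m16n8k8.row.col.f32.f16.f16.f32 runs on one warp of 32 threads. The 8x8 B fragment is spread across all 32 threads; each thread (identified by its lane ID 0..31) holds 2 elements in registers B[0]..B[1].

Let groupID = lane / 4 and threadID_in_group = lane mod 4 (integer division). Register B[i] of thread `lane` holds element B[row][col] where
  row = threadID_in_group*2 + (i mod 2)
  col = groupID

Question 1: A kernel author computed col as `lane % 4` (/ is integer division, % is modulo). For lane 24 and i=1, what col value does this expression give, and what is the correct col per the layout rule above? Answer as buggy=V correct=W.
buggy=0 correct=6

`lane % 4`[24,1]->0
L=24->gid=24>>2=6, tid=24&3=0
[1]->row 0·2+1=1  col gid=6
col: 0 vs 6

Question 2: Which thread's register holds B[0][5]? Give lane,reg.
c: 5->gid=5  r: 0->tid=0,i&1=0
L=5*4+0=20  i=0=0

20,0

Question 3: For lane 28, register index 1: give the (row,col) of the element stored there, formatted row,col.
1,7

lane 28: gid=7 (28/4), tid=0 (28%4)
i=1: r=0*2+1=1, c=gid=7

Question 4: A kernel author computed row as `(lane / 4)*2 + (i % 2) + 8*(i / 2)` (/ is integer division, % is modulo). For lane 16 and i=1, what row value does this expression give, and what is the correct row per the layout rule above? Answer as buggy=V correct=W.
`(lane / 4)*2 + (i % 2) + 8*(i / 2)`[16,1]->9
lane 16: gid=4 (16/4), tid=0 (16%4)
i=1: r=0*2+1=1, c=gid=4
row: 9 vs 1

buggy=9 correct=1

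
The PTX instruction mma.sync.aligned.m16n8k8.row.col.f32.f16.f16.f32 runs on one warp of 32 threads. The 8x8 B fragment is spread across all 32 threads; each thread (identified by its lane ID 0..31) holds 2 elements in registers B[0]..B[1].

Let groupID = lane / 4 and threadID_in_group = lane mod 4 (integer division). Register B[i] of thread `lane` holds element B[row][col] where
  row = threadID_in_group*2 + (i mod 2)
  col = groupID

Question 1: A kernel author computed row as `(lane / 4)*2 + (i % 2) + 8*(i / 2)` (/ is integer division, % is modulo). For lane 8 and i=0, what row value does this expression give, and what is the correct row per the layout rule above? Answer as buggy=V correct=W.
`(lane / 4)*2 + (i % 2) + 8*(i / 2)`[8,0]=>4
8: grp=2,tig=0
[0] (0*2+0,2) = (0,2)
row: 4 vs 0

buggy=4 correct=0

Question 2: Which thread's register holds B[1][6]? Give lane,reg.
c: 6->gid=6  r: 1->tid=0,i&1=1
L=6*4+0=24  i=1=1

24,1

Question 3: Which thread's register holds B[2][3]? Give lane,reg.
c=3->g=3  r=2->t=1,b0=0
L=3*4+1=13  i=0=0

13,0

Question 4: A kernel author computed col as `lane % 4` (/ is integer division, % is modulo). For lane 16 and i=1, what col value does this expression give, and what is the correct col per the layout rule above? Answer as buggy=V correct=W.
`lane % 4`[16,1]→0
lane 16: G=4 (16/4), T=0 (16%4)
i=1: r=0*2+1=1, c=G=4
col: 0 vs 4

buggy=0 correct=4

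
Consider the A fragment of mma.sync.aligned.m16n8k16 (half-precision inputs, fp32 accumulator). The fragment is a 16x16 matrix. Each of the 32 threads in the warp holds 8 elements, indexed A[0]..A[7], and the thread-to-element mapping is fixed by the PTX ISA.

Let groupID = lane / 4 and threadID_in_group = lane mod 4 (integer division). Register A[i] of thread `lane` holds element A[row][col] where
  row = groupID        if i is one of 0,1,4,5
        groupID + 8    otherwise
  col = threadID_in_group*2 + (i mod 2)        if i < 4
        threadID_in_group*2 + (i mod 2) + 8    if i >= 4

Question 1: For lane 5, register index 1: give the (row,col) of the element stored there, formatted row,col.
1,3

5: G=1,T=1
[1] (1+0,1*2+1+0) = (1,3)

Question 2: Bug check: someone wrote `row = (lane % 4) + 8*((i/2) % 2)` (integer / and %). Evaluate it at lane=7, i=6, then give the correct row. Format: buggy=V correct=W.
buggy=11 correct=9

`(lane % 4) + 8*((i/2) % 2)`[7,6]→11
lane 7: G=1 (7/4), T=3 (7%4)
i=6: r=1+8=9, c=3*2+0+8=14
row: 11 vs 9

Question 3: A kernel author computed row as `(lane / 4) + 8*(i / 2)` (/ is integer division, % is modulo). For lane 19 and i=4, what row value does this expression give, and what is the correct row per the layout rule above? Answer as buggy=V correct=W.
buggy=20 correct=4

`(lane / 4) + 8*(i / 2)`[19,4]->20
lane 19: g=4 (19/4), t=3 (19%4)
i=4: r=4+0=4, c=3*2+0+8=14
row: 20 vs 4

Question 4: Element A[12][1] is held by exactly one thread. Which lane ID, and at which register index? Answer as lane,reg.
16,3

r=12→G=4,rhi=1  c=1→chi=0,T=0,p=1
L=4*4+0=16  i=0*4+1*2+1=3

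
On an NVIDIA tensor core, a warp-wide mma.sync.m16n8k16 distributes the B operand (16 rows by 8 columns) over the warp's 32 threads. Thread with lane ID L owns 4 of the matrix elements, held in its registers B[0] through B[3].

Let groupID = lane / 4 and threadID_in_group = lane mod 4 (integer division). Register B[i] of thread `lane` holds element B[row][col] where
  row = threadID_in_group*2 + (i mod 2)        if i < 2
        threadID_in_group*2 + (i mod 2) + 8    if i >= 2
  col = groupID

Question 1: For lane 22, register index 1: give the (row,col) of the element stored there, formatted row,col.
5,5

lane 22->22/4=5, 22 mod 4=2
i=1  r:2·2+1+0->5  c:5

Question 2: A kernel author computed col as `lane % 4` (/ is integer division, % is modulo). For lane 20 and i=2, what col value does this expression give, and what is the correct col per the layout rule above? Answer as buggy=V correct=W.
`lane % 4`[20,2]=>0
L=20=>grp=20>>2=5, tig=20&3=0
[2]=>row 0·2+0+8=8  col grp=5
col: 0 vs 5

buggy=0 correct=5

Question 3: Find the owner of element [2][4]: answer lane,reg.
17,0

c=4→G=4  r=2→rhi=0,T=1,p=0
L=4*4+1=17  i=0*2+0=0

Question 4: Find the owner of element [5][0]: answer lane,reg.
2,1

c:0=>grp=0  r:5=>rB=0,tig=2,lo=1
L=0*4+2=2  i=0*2+1=1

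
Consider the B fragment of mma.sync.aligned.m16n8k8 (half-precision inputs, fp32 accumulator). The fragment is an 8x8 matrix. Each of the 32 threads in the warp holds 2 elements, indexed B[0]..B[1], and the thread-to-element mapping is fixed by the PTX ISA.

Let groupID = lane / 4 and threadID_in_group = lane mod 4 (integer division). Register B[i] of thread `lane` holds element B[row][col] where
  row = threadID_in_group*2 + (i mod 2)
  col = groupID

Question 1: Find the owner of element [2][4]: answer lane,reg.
c=4→G=4  r=2→T=1,p=0
L=4*4+1=17  i=0=0

17,0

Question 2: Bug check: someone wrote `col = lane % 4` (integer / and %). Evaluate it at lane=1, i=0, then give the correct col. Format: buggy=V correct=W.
buggy=1 correct=0

`lane % 4`[1,0]→1
lane 1→1/4=0, 1 mod 4=1
i=0  r:2·1+0→2  c:0
col: 1 vs 0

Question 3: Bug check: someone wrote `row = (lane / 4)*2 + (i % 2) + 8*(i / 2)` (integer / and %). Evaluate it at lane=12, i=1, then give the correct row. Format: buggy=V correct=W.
`(lane / 4)*2 + (i % 2) + 8*(i / 2)`[12,1]→7
lane 12→12/4=3, 12 mod 4=0
i=1  r:2·0+1→1  c:3
row: 7 vs 1

buggy=7 correct=1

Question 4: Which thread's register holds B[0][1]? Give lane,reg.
4,0

c=1->g=1  r=0->t=0,b0=0
L=1*4+0=4  i=0=0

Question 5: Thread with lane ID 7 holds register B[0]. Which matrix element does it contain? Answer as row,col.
6,1

lane 7→7/4=1, 7 mod 4=3
i=0  r:2·3+0→6  c:1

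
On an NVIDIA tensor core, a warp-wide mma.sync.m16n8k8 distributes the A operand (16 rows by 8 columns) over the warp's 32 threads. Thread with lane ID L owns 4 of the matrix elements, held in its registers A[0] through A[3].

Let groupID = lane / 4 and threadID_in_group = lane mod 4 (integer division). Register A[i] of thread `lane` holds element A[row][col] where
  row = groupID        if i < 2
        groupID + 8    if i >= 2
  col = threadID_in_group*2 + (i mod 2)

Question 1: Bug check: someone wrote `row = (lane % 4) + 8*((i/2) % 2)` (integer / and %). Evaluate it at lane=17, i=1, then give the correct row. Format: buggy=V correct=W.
`(lane % 4) + 8*((i/2) % 2)`[17,1]⇒1
lane 17⇒17/4=4, 17 mod 4=1
i=1  r:4+0⇒4  c:2·1+1⇒3
row: 1 vs 4

buggy=1 correct=4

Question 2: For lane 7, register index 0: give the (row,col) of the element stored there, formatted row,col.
1,6

lane 7->7/4=1, 7 mod 4=3
i=0  r:1+0->1  c:2·3+0->6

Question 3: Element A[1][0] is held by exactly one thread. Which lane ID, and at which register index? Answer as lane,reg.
r:1=>grp=1,rB=0  c:0=>tig=0,lo=0
L=1*4+0=4  i=0*2+0=0

4,0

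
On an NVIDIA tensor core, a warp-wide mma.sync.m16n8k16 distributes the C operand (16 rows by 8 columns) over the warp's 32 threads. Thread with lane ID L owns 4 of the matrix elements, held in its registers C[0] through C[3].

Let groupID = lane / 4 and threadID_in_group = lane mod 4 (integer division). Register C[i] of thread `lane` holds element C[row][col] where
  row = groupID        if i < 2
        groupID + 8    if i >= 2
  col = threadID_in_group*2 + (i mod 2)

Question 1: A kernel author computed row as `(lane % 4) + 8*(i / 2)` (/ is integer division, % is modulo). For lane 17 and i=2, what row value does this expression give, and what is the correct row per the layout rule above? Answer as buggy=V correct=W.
buggy=9 correct=12

`(lane % 4) + 8*(i / 2)`[17,2]⇒9
L=17⇒gr=17>>2=4, th=17&3=1
[2]⇒row 4+8=12  col 1·2+0=2
row: 9 vs 12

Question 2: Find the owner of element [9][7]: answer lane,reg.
7,3

r=9->g=1,rb=1  c=7->t=3,b0=1
L=1*4+3=7  i=1*2+1=3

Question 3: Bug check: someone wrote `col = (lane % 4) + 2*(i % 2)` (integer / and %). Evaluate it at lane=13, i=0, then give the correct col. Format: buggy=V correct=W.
`(lane % 4) + 2*(i % 2)`[13,0]->1
lane 13: g=3 (13/4), t=1 (13%4)
i=0: r=3+0=3, c=1*2+0=2
col: 1 vs 2

buggy=1 correct=2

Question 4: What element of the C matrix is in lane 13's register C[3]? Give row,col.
lane 13⇒13/4=3, 13 mod 4=1
i=3  r:3+8⇒11  c:2·1+1⇒3

11,3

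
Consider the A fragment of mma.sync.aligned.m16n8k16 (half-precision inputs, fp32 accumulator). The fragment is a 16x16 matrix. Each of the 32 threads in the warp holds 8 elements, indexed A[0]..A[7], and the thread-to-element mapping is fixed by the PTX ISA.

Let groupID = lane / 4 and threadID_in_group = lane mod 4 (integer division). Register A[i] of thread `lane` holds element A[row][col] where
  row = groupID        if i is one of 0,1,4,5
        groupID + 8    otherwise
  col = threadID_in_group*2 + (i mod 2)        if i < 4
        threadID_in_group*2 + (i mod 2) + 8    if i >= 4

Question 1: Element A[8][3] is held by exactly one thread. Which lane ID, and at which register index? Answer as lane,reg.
1,3

r:8=>grp=0,rB=1  c:3=>cB=0,tig=1,lo=1
L=0*4+1=1  i=0*4+1*2+1=3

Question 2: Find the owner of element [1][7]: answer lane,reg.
r=1→G=1,rhi=0  c=7→chi=0,T=3,p=1
L=1*4+3=7  i=0*4+0*2+1=1

7,1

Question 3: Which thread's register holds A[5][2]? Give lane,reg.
21,0

r:5=>grp=5,rB=0  c:2=>cB=0,tig=1,lo=0
L=5*4+1=21  i=0*4+0*2+0=0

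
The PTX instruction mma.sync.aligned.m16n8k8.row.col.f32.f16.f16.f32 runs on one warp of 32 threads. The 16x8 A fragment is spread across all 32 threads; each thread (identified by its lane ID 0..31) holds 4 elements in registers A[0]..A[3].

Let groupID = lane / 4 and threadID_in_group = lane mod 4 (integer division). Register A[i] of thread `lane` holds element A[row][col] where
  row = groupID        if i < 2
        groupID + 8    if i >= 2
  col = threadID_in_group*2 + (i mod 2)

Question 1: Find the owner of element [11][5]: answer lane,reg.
14,3

r:11=>grp=3,rB=1  c:5=>tig=2,lo=1
L=3*4+2=14  i=1*2+1=3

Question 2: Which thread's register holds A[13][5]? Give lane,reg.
r: 13->gid=5,r8=1  c: 5->tid=2,i&1=1
L=5*4+2=22  i=1*2+1=3

22,3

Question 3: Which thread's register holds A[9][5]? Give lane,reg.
r:9=>grp=1,rB=1  c:5=>tig=2,lo=1
L=1*4+2=6  i=1*2+1=3

6,3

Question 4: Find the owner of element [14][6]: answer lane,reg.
27,2

r: 14->gid=6,r8=1  c: 6->tid=3,i&1=0
L=6*4+3=27  i=1*2+0=2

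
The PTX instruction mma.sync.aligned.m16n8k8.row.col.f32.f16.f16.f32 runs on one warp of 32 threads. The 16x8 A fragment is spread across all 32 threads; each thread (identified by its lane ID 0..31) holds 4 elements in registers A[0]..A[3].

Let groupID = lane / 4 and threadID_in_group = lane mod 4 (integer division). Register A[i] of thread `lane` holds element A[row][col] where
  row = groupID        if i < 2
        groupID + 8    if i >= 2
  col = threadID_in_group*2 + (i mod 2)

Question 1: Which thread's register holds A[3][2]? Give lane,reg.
r: 3->gid=3,r8=0  c: 2->tid=1,i&1=0
L=3*4+1=13  i=0*2+0=0

13,0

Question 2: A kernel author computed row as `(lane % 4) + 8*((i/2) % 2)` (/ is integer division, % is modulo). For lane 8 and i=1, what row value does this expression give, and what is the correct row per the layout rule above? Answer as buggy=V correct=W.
`(lane % 4) + 8*((i/2) % 2)`[8,1]⇒0
8: gr=2,th=0
[1] (2+0,0*2+1) = (2,1)
row: 0 vs 2

buggy=0 correct=2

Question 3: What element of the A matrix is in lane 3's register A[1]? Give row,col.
0,7

L=3=>grp=3>>2=0, tig=3&3=3
[1]=>row 0+0=0  col 3·2+1=7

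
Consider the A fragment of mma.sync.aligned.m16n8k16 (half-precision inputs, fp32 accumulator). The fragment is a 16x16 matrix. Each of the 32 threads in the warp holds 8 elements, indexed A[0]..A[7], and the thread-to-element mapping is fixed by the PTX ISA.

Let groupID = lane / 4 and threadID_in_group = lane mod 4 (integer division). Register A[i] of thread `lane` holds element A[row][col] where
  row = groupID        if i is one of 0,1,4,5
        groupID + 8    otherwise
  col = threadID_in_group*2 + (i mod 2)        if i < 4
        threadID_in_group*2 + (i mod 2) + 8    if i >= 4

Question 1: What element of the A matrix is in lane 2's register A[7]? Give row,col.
2: gid=0,tid=2
[7] (0+8,2*2+1+8) = (8,13)

8,13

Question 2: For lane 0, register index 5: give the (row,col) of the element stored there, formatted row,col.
0,9

lane 0: gid=0 (0/4), tid=0 (0%4)
i=5: r=0+0=0, c=0*2+1+8=9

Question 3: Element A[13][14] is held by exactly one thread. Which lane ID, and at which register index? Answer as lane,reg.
23,6

r: 13->gid=5,r8=1  c: 14->c8=1,tid=3,i&1=0
L=5*4+3=23  i=1*4+1*2+0=6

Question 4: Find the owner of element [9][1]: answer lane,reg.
4,3

r=9⇒gr=1,Rb=1  c=1⇒Cb=0,th=0,odd=1
L=1*4+0=4  i=0*4+1*2+1=3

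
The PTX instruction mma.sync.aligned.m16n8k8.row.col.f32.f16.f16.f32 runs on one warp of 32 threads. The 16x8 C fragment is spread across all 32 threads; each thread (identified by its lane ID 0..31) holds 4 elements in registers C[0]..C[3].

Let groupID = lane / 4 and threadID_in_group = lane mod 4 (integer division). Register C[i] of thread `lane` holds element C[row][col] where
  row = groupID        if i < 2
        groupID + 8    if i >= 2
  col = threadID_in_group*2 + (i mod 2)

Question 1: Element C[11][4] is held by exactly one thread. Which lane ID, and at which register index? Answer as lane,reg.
14,2

r:11=>grp=3,rB=1  c:4=>tig=2,lo=0
L=3*4+2=14  i=1*2+0=2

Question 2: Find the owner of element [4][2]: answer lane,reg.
r: 4->gid=4,r8=0  c: 2->tid=1,i&1=0
L=4*4+1=17  i=0*2+0=0

17,0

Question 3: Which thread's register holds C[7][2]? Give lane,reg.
r:7=>grp=7,rB=0  c:2=>tig=1,lo=0
L=7*4+1=29  i=0*2+0=0

29,0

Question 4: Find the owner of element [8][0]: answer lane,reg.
0,2

r=8→G=0,rhi=1  c=0→T=0,p=0
L=0*4+0=0  i=1*2+0=2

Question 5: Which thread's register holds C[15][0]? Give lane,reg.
r:15=>grp=7,rB=1  c:0=>tig=0,lo=0
L=7*4+0=28  i=1*2+0=2

28,2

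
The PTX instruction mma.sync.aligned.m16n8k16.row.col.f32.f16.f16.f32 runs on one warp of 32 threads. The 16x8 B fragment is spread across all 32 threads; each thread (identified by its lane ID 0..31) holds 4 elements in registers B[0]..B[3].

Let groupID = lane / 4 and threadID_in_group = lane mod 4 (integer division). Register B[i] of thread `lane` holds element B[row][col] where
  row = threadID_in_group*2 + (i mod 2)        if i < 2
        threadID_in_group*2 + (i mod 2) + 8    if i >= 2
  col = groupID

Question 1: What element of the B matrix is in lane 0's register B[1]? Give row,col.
lane 0⇒0/4=0, 0 mod 4=0
i=1  r:2·0+1+0⇒1  c:0

1,0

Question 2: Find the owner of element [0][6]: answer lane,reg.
24,0

c=6→G=6  r=0→rhi=0,T=0,p=0
L=6*4+0=24  i=0*2+0=0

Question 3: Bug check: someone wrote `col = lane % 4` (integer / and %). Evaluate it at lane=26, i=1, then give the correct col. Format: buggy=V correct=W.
`lane % 4`[26,1]->2
26: g=6,t=2
[1] (2*2+1+0,6) = (5,6)
col: 2 vs 6

buggy=2 correct=6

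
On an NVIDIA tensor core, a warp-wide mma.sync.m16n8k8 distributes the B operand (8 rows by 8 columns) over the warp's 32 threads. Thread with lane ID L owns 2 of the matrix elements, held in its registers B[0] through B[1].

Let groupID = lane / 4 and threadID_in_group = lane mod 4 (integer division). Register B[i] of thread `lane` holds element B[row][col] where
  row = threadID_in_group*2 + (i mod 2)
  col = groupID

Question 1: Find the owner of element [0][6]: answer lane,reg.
24,0

c=6⇒gr=6  r=0⇒th=0,odd=0
L=6*4+0=24  i=0=0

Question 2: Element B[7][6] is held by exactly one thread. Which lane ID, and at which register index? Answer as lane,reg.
27,1

c=6->g=6  r=7->t=3,b0=1
L=6*4+3=27  i=1=1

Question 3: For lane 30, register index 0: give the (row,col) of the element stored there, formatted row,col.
L=30->g=30>>2=7, t=30&3=2
[0]->row 2·2+0=4  col g=7

4,7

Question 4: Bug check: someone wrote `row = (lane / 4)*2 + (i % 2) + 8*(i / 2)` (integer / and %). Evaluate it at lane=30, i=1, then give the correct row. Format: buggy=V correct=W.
`(lane / 4)*2 + (i % 2) + 8*(i / 2)`[30,1]=>15
lane 30=>30/4=7, 30 mod 4=2
i=1  r:2·2+1=>5  c:7
row: 15 vs 5

buggy=15 correct=5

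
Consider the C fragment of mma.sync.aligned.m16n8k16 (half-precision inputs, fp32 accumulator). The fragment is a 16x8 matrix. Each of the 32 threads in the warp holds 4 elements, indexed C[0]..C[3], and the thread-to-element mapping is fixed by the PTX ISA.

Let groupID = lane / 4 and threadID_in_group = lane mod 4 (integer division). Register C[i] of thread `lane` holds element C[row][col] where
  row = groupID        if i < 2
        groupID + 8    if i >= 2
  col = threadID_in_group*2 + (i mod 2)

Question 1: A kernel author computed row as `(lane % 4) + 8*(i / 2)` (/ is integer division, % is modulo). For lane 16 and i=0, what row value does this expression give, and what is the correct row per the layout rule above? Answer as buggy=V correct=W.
buggy=0 correct=4

`(lane % 4) + 8*(i / 2)`[16,0]=>0
L=16=>grp=16>>2=4, tig=16&3=0
[0]=>row 4+0=4  col 0·2+0=0
row: 0 vs 4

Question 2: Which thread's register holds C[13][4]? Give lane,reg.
22,2

r:13=>grp=5,rB=1  c:4=>tig=2,lo=0
L=5*4+2=22  i=1*2+0=2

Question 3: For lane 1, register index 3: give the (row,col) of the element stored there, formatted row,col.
8,3

lane 1→1/4=0, 1 mod 4=1
i=3  r:0+8→8  c:2·1+1→3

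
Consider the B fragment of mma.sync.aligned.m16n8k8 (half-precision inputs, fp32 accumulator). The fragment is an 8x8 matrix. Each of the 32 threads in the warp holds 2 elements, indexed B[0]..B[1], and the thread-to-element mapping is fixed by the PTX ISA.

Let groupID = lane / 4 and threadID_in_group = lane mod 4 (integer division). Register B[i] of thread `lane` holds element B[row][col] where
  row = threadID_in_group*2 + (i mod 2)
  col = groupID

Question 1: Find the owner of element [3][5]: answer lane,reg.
c=5→G=5  r=3→T=1,p=1
L=5*4+1=21  i=1=1

21,1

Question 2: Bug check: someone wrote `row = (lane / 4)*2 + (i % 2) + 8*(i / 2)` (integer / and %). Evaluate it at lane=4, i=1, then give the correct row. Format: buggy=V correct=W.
`(lane / 4)*2 + (i % 2) + 8*(i / 2)`[4,1]->3
lane 4->4/4=1, 4 mod 4=0
i=1  r:2·0+1->1  c:1
row: 3 vs 1

buggy=3 correct=1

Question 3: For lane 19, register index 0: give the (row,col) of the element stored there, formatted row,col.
6,4

lane 19->19/4=4, 19 mod 4=3
i=0  r:2·3+0->6  c:4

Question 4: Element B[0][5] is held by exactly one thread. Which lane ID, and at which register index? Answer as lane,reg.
20,0

c=5->g=5  r=0->t=0,b0=0
L=5*4+0=20  i=0=0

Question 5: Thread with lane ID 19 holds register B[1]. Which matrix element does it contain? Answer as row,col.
7,4

lane 19: gid=4 (19/4), tid=3 (19%4)
i=1: r=3*2+1=7, c=gid=4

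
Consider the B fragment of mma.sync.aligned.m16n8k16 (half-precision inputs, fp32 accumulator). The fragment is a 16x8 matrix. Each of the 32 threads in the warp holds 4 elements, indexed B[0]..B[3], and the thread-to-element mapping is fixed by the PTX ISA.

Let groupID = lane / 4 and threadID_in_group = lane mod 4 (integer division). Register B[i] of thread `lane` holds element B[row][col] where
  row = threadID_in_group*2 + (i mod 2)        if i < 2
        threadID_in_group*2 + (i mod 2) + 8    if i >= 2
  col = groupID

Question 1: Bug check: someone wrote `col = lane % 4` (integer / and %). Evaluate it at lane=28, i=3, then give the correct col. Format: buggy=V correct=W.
`lane % 4`[28,3]⇒0
28: gr=7,th=0
[3] (0*2+1+8,7) = (9,7)
col: 0 vs 7

buggy=0 correct=7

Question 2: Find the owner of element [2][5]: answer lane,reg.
21,0

c=5⇒gr=5  r=2⇒Rb=0,th=1,odd=0
L=5*4+1=21  i=0*2+0=0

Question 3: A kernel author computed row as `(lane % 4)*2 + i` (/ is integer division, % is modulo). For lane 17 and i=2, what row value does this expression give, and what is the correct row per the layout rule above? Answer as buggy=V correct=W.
buggy=4 correct=10

`(lane % 4)*2 + i`[17,2]->4
L=17->gid=17>>2=4, tid=17&3=1
[2]->row 1·2+0+8=10  col gid=4
row: 4 vs 10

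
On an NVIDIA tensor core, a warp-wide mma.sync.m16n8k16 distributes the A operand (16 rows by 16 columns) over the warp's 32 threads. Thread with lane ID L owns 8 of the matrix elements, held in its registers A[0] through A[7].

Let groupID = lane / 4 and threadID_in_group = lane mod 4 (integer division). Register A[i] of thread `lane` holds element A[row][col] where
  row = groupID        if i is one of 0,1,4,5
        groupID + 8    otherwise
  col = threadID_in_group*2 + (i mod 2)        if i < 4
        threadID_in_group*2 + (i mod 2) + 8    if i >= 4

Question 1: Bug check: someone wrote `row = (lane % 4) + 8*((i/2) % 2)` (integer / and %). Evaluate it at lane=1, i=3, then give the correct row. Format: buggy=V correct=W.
buggy=9 correct=8

`(lane % 4) + 8*((i/2) % 2)`[1,3]=>9
L=1=>grp=1>>2=0, tig=1&3=1
[3]=>row 0+8=8  col 1·2+1+0=3
row: 9 vs 8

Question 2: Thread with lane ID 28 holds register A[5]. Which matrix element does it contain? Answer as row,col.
7,9

L=28⇒gr=28>>2=7, th=28&3=0
[5]⇒row 7+0=7  col 0·2+1+8=9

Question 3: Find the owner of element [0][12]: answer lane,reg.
2,4

r:0=>grp=0,rB=0  c:12=>cB=1,tig=2,lo=0
L=0*4+2=2  i=1*4+0*2+0=4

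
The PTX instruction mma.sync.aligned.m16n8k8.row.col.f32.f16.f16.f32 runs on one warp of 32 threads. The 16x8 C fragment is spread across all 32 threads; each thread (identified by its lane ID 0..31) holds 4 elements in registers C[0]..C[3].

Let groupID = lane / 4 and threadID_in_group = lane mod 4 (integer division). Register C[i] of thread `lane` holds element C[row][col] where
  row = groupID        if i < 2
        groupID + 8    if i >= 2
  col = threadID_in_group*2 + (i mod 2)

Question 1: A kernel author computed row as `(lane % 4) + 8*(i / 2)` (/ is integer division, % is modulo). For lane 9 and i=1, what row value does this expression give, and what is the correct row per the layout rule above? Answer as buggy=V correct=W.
`(lane % 4) + 8*(i / 2)`[9,1]->1
lane 9: gid=2 (9/4), tid=1 (9%4)
i=1: r=2+0=2, c=1*2+1=3
row: 1 vs 2

buggy=1 correct=2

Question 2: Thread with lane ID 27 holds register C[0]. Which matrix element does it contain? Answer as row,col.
6,6

lane 27: g=6 (27/4), t=3 (27%4)
i=0: r=6+0=6, c=3*2+0=6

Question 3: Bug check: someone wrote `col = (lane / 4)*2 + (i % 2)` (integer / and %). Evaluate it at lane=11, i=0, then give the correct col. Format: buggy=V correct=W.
`(lane / 4)*2 + (i % 2)`[11,0]->4
11: g=2,t=3
[0] (2+0,3*2+0) = (2,6)
col: 4 vs 6

buggy=4 correct=6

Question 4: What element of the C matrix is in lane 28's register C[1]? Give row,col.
lane 28->28/4=7, 28 mod 4=0
i=1  r:7+0->7  c:2·0+1->1

7,1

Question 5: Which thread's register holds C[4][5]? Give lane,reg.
18,1

r: 4->gid=4,r8=0  c: 5->tid=2,i&1=1
L=4*4+2=18  i=0*2+1=1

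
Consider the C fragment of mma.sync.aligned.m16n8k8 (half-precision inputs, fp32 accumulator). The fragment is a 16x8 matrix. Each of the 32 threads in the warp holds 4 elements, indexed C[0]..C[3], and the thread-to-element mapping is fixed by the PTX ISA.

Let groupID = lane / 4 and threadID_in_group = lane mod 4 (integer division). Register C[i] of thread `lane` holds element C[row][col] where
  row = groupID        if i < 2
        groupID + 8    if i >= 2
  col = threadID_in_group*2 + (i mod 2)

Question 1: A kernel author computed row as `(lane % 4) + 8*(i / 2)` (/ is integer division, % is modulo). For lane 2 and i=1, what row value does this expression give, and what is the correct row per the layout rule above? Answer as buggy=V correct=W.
buggy=2 correct=0

`(lane % 4) + 8*(i / 2)`[2,1]→2
lane 2: G=0 (2/4), T=2 (2%4)
i=1: r=0+0=0, c=2*2+1=5
row: 2 vs 0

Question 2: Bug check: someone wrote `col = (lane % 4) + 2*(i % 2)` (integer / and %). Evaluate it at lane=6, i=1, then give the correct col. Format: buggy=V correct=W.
buggy=4 correct=5

`(lane % 4) + 2*(i % 2)`[6,1]⇒4
lane 6⇒6/4=1, 6 mod 4=2
i=1  r:1+0⇒1  c:2·2+1⇒5
col: 4 vs 5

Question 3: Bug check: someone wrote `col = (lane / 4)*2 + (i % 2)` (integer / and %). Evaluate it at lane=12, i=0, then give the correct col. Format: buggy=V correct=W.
`(lane / 4)*2 + (i % 2)`[12,0]->6
L=12->g=12>>2=3, t=12&3=0
[0]->row 3+0=3  col 0·2+0=0
col: 6 vs 0

buggy=6 correct=0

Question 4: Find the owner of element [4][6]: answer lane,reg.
r=4->g=4,rb=0  c=6->t=3,b0=0
L=4*4+3=19  i=0*2+0=0

19,0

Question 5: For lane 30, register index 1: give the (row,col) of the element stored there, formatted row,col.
7,5

L=30→G=30>>2=7, T=30&3=2
[1]→row 7+0=7  col 2·2+1=5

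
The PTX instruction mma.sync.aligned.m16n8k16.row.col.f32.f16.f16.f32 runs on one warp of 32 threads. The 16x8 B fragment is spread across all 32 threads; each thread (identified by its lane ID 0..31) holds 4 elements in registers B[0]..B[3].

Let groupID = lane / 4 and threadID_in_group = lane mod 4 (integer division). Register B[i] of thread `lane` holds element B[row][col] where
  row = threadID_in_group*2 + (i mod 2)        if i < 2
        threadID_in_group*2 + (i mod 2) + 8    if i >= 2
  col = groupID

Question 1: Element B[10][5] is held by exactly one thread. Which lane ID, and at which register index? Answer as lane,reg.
c:5=>grp=5  r:10=>rB=1,tig=1,lo=0
L=5*4+1=21  i=1*2+0=2

21,2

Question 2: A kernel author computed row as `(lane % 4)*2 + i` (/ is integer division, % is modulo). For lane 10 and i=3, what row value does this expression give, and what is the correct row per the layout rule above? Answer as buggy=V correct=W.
`(lane % 4)*2 + i`[10,3]⇒7
L=10⇒gr=10>>2=2, th=10&3=2
[3]⇒row 2·2+1+8=13  col gr=2
row: 7 vs 13

buggy=7 correct=13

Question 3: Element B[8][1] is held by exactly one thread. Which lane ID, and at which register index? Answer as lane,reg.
4,2

c:1=>grp=1  r:8=>rB=1,tig=0,lo=0
L=1*4+0=4  i=1*2+0=2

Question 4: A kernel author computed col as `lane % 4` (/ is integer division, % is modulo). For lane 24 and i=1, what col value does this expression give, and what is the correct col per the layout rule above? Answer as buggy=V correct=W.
buggy=0 correct=6

`lane % 4`[24,1]→0
24: G=6,T=0
[1] (0*2+1+0,6) = (1,6)
col: 0 vs 6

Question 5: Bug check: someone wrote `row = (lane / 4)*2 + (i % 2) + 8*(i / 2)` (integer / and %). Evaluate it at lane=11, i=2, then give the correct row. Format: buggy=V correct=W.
buggy=12 correct=14

`(lane / 4)*2 + (i % 2) + 8*(i / 2)`[11,2]->12
11: g=2,t=3
[2] (3*2+0+8,2) = (14,2)
row: 12 vs 14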